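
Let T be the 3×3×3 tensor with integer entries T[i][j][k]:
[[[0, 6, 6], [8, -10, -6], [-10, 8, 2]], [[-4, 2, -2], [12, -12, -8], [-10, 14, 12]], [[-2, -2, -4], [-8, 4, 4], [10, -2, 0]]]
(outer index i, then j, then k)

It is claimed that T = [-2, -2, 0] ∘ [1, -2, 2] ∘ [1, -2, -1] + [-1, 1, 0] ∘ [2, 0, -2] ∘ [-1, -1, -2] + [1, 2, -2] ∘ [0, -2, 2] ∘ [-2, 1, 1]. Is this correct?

No

Reconstruct entry (2,0,0) from the claimed factors: Σₗ aₗ[2]bₗ[0]cₗ[0] = (0)·(1)·(1) + (0)·(2)·(-1) + (-2)·(0)·(-2) = 0, but T[2,0,0] = -2. The claim is false.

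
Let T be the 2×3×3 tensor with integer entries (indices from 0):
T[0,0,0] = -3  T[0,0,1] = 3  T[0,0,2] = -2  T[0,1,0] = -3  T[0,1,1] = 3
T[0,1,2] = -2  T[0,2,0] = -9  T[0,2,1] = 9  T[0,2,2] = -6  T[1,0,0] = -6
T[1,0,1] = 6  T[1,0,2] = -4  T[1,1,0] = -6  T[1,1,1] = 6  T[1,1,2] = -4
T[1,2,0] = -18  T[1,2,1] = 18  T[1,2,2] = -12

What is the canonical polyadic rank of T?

1

Lower bound: T ≠ 0 (e.g. T[0,0,0] = -3), so rank(T) ≥ 1.
Upper bound: if T = a ⊗ b ⊗ c then every fibre of T is a multiple of the corresponding factor, so read the factors off the fibres through the nonzero entry T[0,0,0] = -3.
The mode-1 fibre T[:,0,0] = [-3, -6] gives a = (1, 2) (primitive direction); the mode-2 fibre T[0,:,0] = [-3, -3, -9] gives b = (1, 1, 3); then c[k] = T[0,0,k] / (a[0]·b[0]) = [-3, 3, -2] / 1 = (-3, 3, -2).
Expanding (1, 2) ⊗ (1, 1, 3) ⊗ (-3, 3, -2) reproduces all 18 entries of T, so T = (1, 2) ⊗ (1, 1, 3) ⊗ (-3, 3, -2) and rank(T) ≤ 1.
These bounds meet, so rank(T) = 1.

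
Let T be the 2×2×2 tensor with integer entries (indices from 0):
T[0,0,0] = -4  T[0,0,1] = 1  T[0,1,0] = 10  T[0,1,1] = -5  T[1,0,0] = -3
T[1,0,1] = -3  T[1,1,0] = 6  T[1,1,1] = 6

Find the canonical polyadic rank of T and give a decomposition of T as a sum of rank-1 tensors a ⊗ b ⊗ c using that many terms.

Lower bound: in the mode-3 unfolding of T (rows indexed by k, columns by (i,j)) the 2×2 minor on rows k ∈ {0, 1}, columns (i,j) ∈ {(0,0), (0,1)} is det [[-4, 10], [1, -5]] = 10 ≠ 0, so that unfolding has rank ≥ 2 and hence rank(T) ≥ 2 (CP rank is at least every unfolding rank, though it can be larger).
Upper bound: with S_k = T[:,:,k], the two rank-1 terms a₁b₁ᵀ, a₂b₂ᵀ are the rank-1 members of the pencil x·S₀ + y·S₁.
det(x·S₀ + y·S₁) is 6·x² − 3·xy − 9·y² = 3·(2·x − 3·y)(x + y), vanishing at (x:y) = (3:2) and (1:-1).
M₁ = 3·S₀ + 2·S₁ = [[-10, 20], [-15, 30]] = (-5)·[2, 3][1, -2]ᵀ and M₂ = S₀ − S₁ = [[-5, 15], [0, 0]] = (-5)·[1, 0][1, -3]ᵀ, so take a₁ = [2, 3], b₁ = [1, -2], a₂ = [1, 0], b₂ = [1, -3].
Each slice is an integer combination of E₁ = a₁b₁ᵀ and E₂ = a₂b₂ᵀ: S₀ = −E₁ − 2·E₂, S₁ = −E₁ + 3·E₂; reading off coefficients, c₁ = [-1, -1] and c₂ = [-2, 3].
Hence T = [2, 3] ⊗ [1, -2] ⊗ [-1, -1] + [1, 0] ⊗ [1, -3] ⊗ [-2, 3], so rank(T) ≤ 2.
These bounds meet, so rank(T) = 2.

rank(T) = 2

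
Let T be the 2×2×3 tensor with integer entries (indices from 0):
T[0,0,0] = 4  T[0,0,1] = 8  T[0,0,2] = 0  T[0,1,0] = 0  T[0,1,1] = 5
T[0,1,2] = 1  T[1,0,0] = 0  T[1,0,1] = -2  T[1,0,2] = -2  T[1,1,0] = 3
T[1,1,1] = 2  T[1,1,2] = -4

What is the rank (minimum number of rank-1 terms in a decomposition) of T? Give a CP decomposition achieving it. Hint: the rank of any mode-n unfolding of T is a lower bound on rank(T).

rank(T) = 3

Lower bound: the mode-3 unfolding of T (rows indexed by k, columns by (i,j) = (0,0), (0,1), (1,0), (1,1)) is [[4, 0, 0, 3], [8, 5, -2, 2], [0, 1, -2, -4]].
There the 3×3 minor on rows k ∈ {0, 1, 2}, columns (i,j) ∈ {(0,0), (0,1), (1,0)} is det [[4, 0, 0], [8, 5, -2], [0, 1, -2]] = -32 ≠ 0, so this unfolding has rank ≥ 3; CP rank is at least every unfolding rank, so rank(T) ≥ 3. (This is only a lower bound: in general the CP rank may exceed every unfolding rank, so we still need to exhibit 3 rank-1 terms summing to T.)
Upper bound: T is a sum of 3 rank-1 terms, T = [0, 1] ⊗ [1, 2] ⊗ [2, 2, -2] + [1, 0] ⊗ [0, 1] ⊗ [-2, 1, 1] + [2, -1] ⊗ [2, 1] ⊗ [1, 2, 0] (one valid choice — decompositions are not unique — normalised so each a, b is primitive with positive first nonzero entry; check it by expanding all entries), so rank(T) ≤ 3.
These bounds meet, so rank(T) = 3.
Check entry T[0,1,2] = 1: (0)·(2)·(-2) + (1)·(1)·(1) + (2)·(1)·(0) = 1.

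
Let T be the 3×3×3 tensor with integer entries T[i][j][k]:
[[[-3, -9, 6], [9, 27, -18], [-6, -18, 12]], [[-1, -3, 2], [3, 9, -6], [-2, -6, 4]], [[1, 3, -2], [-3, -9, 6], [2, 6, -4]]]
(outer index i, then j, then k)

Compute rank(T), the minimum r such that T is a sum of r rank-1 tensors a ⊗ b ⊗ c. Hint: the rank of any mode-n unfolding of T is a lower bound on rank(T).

1

Lower bound: T ≠ 0 (e.g. T[0,0,0] = -3), so rank(T) ≥ 1.
Upper bound: the mode-1 fibre T[:,0,0] = [-3, -1, 1] gives a = [3, 1, -1] (primitive direction); the mode-2 fibre T[0,:,0] = [-3, 9, -6] gives b = [1, -3, 2]; then c[k] = T[0,0,k] / (a[0]·b[0]) = [-3, -9, 6] / 3 = [-1, -3, 2].
Expanding [3, 1, -1] ⊗ [1, -3, 2] ⊗ [-1, -3, 2] reproduces all 27 entries of T, so T = [3, 1, -1] ⊗ [1, -3, 2] ⊗ [-1, -3, 2] and rank(T) ≤ 1.
These bounds meet, so rank(T) = 1.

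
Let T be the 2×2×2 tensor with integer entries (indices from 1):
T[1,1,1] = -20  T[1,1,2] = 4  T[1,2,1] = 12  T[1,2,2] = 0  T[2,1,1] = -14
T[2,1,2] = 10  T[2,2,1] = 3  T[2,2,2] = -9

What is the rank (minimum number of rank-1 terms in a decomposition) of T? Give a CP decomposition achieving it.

rank(T) = 2

Lower bound: in the mode-1 unfolding of T (rows indexed by i, columns by (j,k)) the 2×2 minor on rows i ∈ {1, 2}, columns (j,k) ∈ {(1,1), (1,2)} is det [[-20, 4], [-14, 10]] = -144 ≠ 0, so that unfolding has rank ≥ 2 and hence rank(T) ≥ 2 (CP rank is at least every unfolding rank, though it can be larger).
Upper bound: with S_k = T[:,:,k], the two rank-1 terms a₁b₁ᵀ, a₂b₂ᵀ are the rank-1 members of the pencil x·S₁ + y·S₂.
det(x·S₁ + y·S₂) is 108·x² + 72·xy − 36·y² = 36·(3·x − y)(x + y), vanishing at (x:y) = (1:3) and (1:-1).
M₁ = S₁ + 3·S₂ = [[-8, 12], [16, -24]] = (-4)·[1, -2][2, -3]ᵀ and M₂ = S₁ − S₂ = [[-24, 12], [-24, 12]] = (-12)·[1, 1][2, -1]ᵀ, so take a₁ = [1, -2], b₁ = [2, -3], a₂ = [1, 1], b₂ = [2, -1].
Each slice is an integer combination of E₁ = a₁b₁ᵀ and E₂ = a₂b₂ᵀ: S₁ = −E₁ − 9·E₂, S₂ = −E₁ + 3·E₂; reading off coefficients, c₁ = [-1, -1] and c₂ = [-9, 3].
Hence T = [1, -2] ⊗ [2, -3] ⊗ [-1, -1] + [1, 1] ⊗ [2, -1] ⊗ [-9, 3], so rank(T) ≤ 2.
These bounds meet, so rank(T) = 2.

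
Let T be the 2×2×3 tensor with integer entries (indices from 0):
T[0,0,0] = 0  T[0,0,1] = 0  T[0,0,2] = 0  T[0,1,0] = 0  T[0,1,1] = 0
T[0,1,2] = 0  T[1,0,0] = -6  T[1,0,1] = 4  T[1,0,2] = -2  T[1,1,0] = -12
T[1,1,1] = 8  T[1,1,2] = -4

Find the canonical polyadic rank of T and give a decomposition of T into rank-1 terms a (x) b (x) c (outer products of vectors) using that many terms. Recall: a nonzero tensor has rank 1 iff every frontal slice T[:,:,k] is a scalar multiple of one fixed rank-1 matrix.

rank(T) = 1

Lower bound: T ≠ 0 (e.g. T[1,0,0] = -6), so rank(T) ≥ 1.
Upper bound: the mode-1 fibre T[:,0,0] = [0, -6] gives a = [0, 1] (primitive direction); the mode-2 fibre T[1,:,0] = [-6, -12] gives b = [1, 2]; then c[k] = T[1,0,k] / (a[1]·b[0]) = [-6, 4, -2] / 1 = [-6, 4, -2].
Expanding [0, 1] (x) [1, 2] (x) [-6, 4, -2] reproduces all 12 entries of T, so T = [0, 1] (x) [1, 2] (x) [-6, 4, -2] and rank(T) ≤ 1.
These bounds meet, so rank(T) = 1.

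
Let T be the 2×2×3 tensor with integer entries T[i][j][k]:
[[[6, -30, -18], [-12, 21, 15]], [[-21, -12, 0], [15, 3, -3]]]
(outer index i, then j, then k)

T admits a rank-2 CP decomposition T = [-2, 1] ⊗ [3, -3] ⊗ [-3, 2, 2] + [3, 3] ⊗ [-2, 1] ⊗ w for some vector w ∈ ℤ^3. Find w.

w = [2, 3, 1]

Subtract the known terms from T to get the rank-1 residual R = [3, 3] ⊗ [-2, 1] ⊗ w, so R[i,j,k] = a[i]·b[j]·w[k]. Pick indices with nonzero a[0]·b[0] = (3)·(-2) = -6. Only the fibre through (0,0,·) is needed: R[0,0,:] = T[0,0,:] − Σₗ aₗ[0]bₗ[0]cₗ = [6, -30, -18] − (-2)·(3)·[-3, 2, 2] = [-12, -18, -6]. Then w[k] = R[0,0,k] / -6 for each k, giving w = [-12, -18, -6] / -6 = [2, 3, 1].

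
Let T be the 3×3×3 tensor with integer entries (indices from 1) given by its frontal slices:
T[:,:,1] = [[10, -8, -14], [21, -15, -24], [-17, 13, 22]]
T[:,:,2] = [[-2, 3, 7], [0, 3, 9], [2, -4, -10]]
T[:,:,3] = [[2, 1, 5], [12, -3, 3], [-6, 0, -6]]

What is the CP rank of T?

Lower bound: the mode-2 unfolding of T (rows indexed by j, columns by (i,k) = (1,1), (1,2), (1,3), (2,1), (2,2), (2,3), (3,1), (3,2), (3,3)) is [[10, -2, 2, 21, 0, 12, -17, 2, -6], [-8, 3, 1, -15, 3, -3, 13, -4, 0], [-14, 7, 5, -24, 9, 3, 22, -10, -6]].
There the 2×2 minor on rows j ∈ {1, 2}, columns (i,k) ∈ {(1,1), (1,2)} is det [[10, -2], [-8, 3]] = 14 ≠ 0, so this unfolding has rank ≥ 2; CP rank is at least every unfolding rank, so rank(T) ≥ 2. (This is only a lower bound: in general the CP rank may exceed every unfolding rank, so we still need to exhibit 2 rank-1 terms summing to T.)
Upper bound — finding two terms. Write S_k = T[:,:,k] for the frontal slices: S₁ = [[10, -8, -14], [21, -15, -24], [-17, 13, 22]], S₂ = [[-2, 3, 7], [0, 3, 9], [2, -4, -10]], S₃ = [[2, 1, 5], [12, -3, 3], [-6, 0, -6]].
If T = a₁ (x) b₁ (x) c₁ + a₂ (x) b₂ (x) c₂ then each S_k = c₁[k]·a₁b₁ᵀ + c₂[k]·a₂b₂ᵀ. S₁ and S₂ are linearly independent, so a₁b₁ᵀ and a₂b₂ᵀ must span the same plane of matrices: they are the rank-1 matrices of the form x·S₁ + y·S₂.
The 2×2 minor of x·S₁ + y·S₂ on rows {1,2}, columns {1,2} is 18·x² − 3·xy − 6·y² = 3·(3·x − 2·y)(2·x + y), vanishing at (x:y) = (2:3) and (1:-2).
M₁ = 2·S₁ + 3·S₂ = [[14, -7, -7], [42, -21, -21], [-28, 14, 14]] = 7·[1, 3, -2][2, -1, -1]ᵀ and M₂ = S₁ − 2·S₂ = [[14, -14, -28], [21, -21, -42], [-21, 21, 42]] = 7·[2, 3, -3][1, -1, -2]ᵀ, so take a₁ = [1, 3, -2], b₁ = [2, -1, -1], a₂ = [2, 3, -3], b₂ = [1, -1, -2].
Each slice is an integer combination of E₁ = a₁b₁ᵀ and E₂ = a₂b₂ᵀ: S₁ = 2·E₁ + 3·E₂, S₂ = E₁ − 2·E₂, S₃ = 3·E₁ − 2·E₂; reading off coefficients, c₁ = [2, 1, 3] and c₂ = [3, -2, -2].
Hence T = [1, 3, -2] (x) [2, -1, -1] (x) [2, 1, 3] + [2, 3, -3] (x) [1, -1, -2] (x) [3, -2, -2], so rank(T) ≤ 2.
These bounds meet, so rank(T) = 2.
Check entry T[3,1,1] = -17: (-2)·(2)·(2) + (-3)·(1)·(3) = -17.

2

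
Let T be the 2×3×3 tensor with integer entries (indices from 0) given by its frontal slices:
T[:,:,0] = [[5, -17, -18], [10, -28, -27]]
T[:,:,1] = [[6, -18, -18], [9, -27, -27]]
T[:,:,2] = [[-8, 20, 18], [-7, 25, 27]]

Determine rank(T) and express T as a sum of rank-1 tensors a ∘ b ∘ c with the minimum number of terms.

Lower bound: the mode-3 unfolding of T (rows indexed by k, columns by (i,j) = (0,0), (0,1), (0,2), (1,0), (1,1), (1,2)) is [[5, -17, -18, 10, -28, -27], [6, -18, -18, 9, -27, -27], [-8, 20, 18, -7, 25, 27]].
There the 2×2 minor on rows k ∈ {0, 1}, columns (i,j) ∈ {(0,0), (0,1)} is det [[5, -17], [6, -18]] = 12 ≠ 0, so this unfolding has rank ≥ 2; CP rank is at least every unfolding rank, so rank(T) ≥ 2. (This is only a lower bound: in general the CP rank may exceed every unfolding rank, so we still need to exhibit 2 rank-1 terms summing to T.)
Upper bound — finding two terms. Write S_k = T[:,:,k] for the frontal slices: S₀ = [[5, -17, -18], [10, -28, -27]], S₁ = [[6, -18, -18], [9, -27, -27]], S₂ = [[-8, 20, 18], [-7, 25, 27]].
If T = a₁ ∘ b₁ ∘ c₁ + a₂ ∘ b₂ ∘ c₂ then each S_k = c₁[k]·a₁b₁ᵀ + c₂[k]·a₂b₂ᵀ. S₀ and S₁ are linearly independent, so a₁b₁ᵀ and a₂b₂ᵀ must span the same plane of matrices: they are the rank-1 matrices of the form x·S₀ + y·S₁.
The 2×2 minor of x·S₀ + y·S₁ on rows {0,1}, columns {0,1} is 30·x² + 30·xy = 30·(x + y)(x), vanishing at (x:y) = (1:-1) and (0:1).
M₁ = S₀ − S₁ = [[-1, 1, 0], [1, -1, 0]] = −(1, -1)(1, -1, 0)ᵀ and M₂ = S₁ = [[6, -18, -18], [9, -27, -27]] = 3·(2, 3)(1, -3, -3)ᵀ, so take a₁ = (1, -1), b₁ = (1, -1, 0), a₂ = (2, 3), b₂ = (1, -3, -3).
Each slice is an integer combination of E₁ = a₁b₁ᵀ and E₂ = a₂b₂ᵀ: S₀ = −E₁ + 3·E₂, S₁ = 3·E₂, S₂ = −2·E₁ − 3·E₂; reading off coefficients, c₁ = (-1, 0, -2) and c₂ = (3, 3, -3).
Hence T = (1, -1) ∘ (1, -1, 0) ∘ (-1, 0, -2) + (2, 3) ∘ (1, -3, -3) ∘ (3, 3, -3), so rank(T) ≤ 2.
These bounds meet, so rank(T) = 2.
Check entry T[0,1,1] = -18: (1)·(-1)·(0) + (2)·(-3)·(3) = -18.

rank(T) = 2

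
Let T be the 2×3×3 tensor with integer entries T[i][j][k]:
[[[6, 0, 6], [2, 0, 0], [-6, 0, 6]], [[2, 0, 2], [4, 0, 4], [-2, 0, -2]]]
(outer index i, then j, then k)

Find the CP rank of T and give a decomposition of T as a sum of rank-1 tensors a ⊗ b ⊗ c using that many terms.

Lower bound: the mode-2 unfolding of T (rows indexed by j, columns by (i,k) = (0,0), (0,1), (0,2), (1,0), (1,1), (1,2)) is [[6, 0, 6, 2, 0, 2], [2, 0, 0, 4, 0, 4], [-6, 0, 6, -2, 0, -2]].
There the 3×3 minor on rows j ∈ {0, 1, 2}, columns (i,k) ∈ {(0,0), (0,2), (1,0)} is det [[6, 6, 2], [2, 0, 4], [-6, 6, -2]] = -240 ≠ 0, so this unfolding has rank ≥ 3; CP rank is at least every unfolding rank, so rank(T) ≥ 3. (Flattening ranks never certify an upper bound on CP rank; for that we must actually write T with 3 rank-1 terms.)
Upper bound: T is a sum of 3 rank-1 terms, T = (1, 0) ⊗ (1, -1, 2) ⊗ (0, 0, 4) + (1, 0) ⊗ (2, -1, -2) ⊗ (2, 0, 0) + (1, 1) ⊗ (1, 2, -1) ⊗ (2, 0, 2) (written with every a and b primitive with positive leading entry and the scale carried by c; CP decompositions are not unique, and this one is verified by expanding entrywise), so rank(T) ≤ 3.
These bounds meet, so rank(T) = 3.

rank(T) = 3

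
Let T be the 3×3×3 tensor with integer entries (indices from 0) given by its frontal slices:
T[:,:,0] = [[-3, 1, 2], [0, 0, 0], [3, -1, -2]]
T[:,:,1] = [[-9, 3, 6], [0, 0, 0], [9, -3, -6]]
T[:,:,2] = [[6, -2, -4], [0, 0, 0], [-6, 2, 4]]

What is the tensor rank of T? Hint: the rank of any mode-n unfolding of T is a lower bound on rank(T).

1

Lower bound: T ≠ 0 (e.g. T[0,0,0] = -3), so rank(T) ≥ 1.
Upper bound: if T = a ⊗ b ⊗ c then every fibre of T is a multiple of the corresponding factor, so read the factors off the fibres through the nonzero entry T[0,0,0] = -3.
The mode-1 fibre T[:,0,0] = [-3, 0, 3] gives a = [1, 0, -1] (primitive direction); the mode-2 fibre T[0,:,0] = [-3, 1, 2] gives b = [3, -1, -2]; then c[k] = T[0,0,k] / (a[0]·b[0]) = [-3, -9, 6] / 3 = [-1, -3, 2].
Expanding [1, 0, -1] ⊗ [3, -1, -2] ⊗ [-1, -3, 2] reproduces all 27 entries of T, so T = [1, 0, -1] ⊗ [3, -1, -2] ⊗ [-1, -3, 2] and rank(T) ≤ 1.
These bounds meet, so rank(T) = 1.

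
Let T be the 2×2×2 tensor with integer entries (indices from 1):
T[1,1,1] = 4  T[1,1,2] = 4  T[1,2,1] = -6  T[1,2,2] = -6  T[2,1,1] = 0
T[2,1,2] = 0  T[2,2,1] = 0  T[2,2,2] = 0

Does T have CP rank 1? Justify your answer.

If T = a ⊗ b ⊗ c then every fibre of T is a multiple of the corresponding factor, so read the factors off the fibres through the nonzero entry T[1,1,1] = 4.
The mode-1 fibre T[:,1,1] = [4, 0] gives a = [1, 0] (primitive direction); the mode-2 fibre T[1,:,1] = [4, -6] gives b = [2, -3]; then c[k] = T[1,1,k] / (a[1]·b[1]) = [4, 4] / 2 = [2, 2].
Expanding [1, 0] ⊗ [2, -3] ⊗ [2, 2] reproduces all 8 entries of T, so T = [1, 0] ⊗ [2, -3] ⊗ [2, 2] and rank(T) ≤ 1.
Equivalently every frontal slice T[:,:,k] is c[k] times the rank-1 matrix [1, 0] ⊗ [2, -3]. So T has rank 1 (it is nonzero).

Yes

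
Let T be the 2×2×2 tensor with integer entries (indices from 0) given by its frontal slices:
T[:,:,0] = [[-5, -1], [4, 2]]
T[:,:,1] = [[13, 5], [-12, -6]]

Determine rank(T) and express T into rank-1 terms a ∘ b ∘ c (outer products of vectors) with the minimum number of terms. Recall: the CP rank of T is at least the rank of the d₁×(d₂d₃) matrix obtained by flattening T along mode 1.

rank(T) = 2

Lower bound: the mode-1 unfolding of T (rows indexed by i, columns by (j,k) = (0,0), (0,1), (1,0), (1,1)) is [[-5, 13, -1, 5], [4, -12, 2, -6]].
There the 2×2 minor on rows i ∈ {0, 1}, columns (j,k) ∈ {(0,0), (0,1)} is det [[-5, 13], [4, -12]] = 8 ≠ 0, so this unfolding has rank ≥ 2; CP rank is at least every unfolding rank, so rank(T) ≥ 2. (Unfolding ranks only ever bound the CP rank from below — rank(T) can be strictly larger than all of them — so the matching upper bound has to come from an explicit 2-term decomposition.)
Upper bound — finding two terms. Write S_k = T[:,:,k] for the frontal slices: S₀ = [[-5, -1], [4, 2]], S₁ = [[13, 5], [-12, -6]].
If T = a₁ ∘ b₁ ∘ c₁ + a₂ ∘ b₂ ∘ c₂ then each S_k = c₁[k]·a₁b₁ᵀ + c₂[k]·a₂b₂ᵀ. S₀ and S₁ are linearly independent, so a₁b₁ᵀ and a₂b₂ᵀ must span the same plane of matrices: they are the rank-1 matrices of the form x·S₀ + y·S₁.
det(x·S₀ + y·S₁) is −6·x² + 24·xy − 18·y² = (-6)·(x − 3·y)(x − y), vanishing at (x:y) = (3:1) and (1:1).
M₁ = 3·S₀ + S₁ = [[-2, 2], [0, 0]] = (-2)·(1, 0)(1, -1)ᵀ and M₂ = S₀ + S₁ = [[8, 4], [-8, -4]] = 4·(1, -1)(2, 1)ᵀ, so take a₁ = (1, 0), b₁ = (1, -1), a₂ = (1, -1), b₂ = (2, 1).
Each slice is an integer combination of E₁ = a₁b₁ᵀ and E₂ = a₂b₂ᵀ: S₀ = −E₁ − 2·E₂, S₁ = E₁ + 6·E₂; reading off coefficients, c₁ = (-1, 1) and c₂ = (-2, 6).
Hence T = (1, 0) ∘ (1, -1) ∘ (-1, 1) + (1, -1) ∘ (2, 1) ∘ (-2, 6), so rank(T) ≤ 2.
These bounds meet, so rank(T) = 2.
Check entry T[0,1,1] = 5: (1)·(-1)·(1) + (1)·(1)·(6) = 5.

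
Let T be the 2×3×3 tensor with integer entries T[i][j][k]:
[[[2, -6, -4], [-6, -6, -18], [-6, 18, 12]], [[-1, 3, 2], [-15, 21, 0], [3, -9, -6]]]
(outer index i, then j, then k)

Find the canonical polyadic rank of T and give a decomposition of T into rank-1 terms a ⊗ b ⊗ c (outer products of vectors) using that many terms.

rank(T) = 2

Lower bound: the mode-3 unfolding of T (rows indexed by k, columns by (i,j) = (0,0), (0,1), (0,2), (1,0), (1,1), (1,2)) is [[2, -6, -6, -1, -15, 3], [-6, -6, 18, 3, 21, -9], [-4, -18, 12, 2, 0, -6]].
There the 2×2 minor on rows k ∈ {0, 1}, columns (i,j) ∈ {(0,0), (0,1)} is det [[2, -6], [-6, -6]] = -48 ≠ 0, so this unfolding has rank ≥ 2; CP rank is at least every unfolding rank, so rank(T) ≥ 2. (Flattening ranks never certify an upper bound on CP rank; for that we must actually write T with 2 rank-1 terms.)
Upper bound — finding two terms. Write S_k = T[:,:,k] for the frontal slices: S₀ = [[2, -6, -6], [-1, -15, 3]], S₁ = [[-6, -6, 18], [3, 21, -9]], S₂ = [[-4, -18, 12], [2, 0, -6]].
If T = a₁ ⊗ b₁ ⊗ c₁ + a₂ ⊗ b₂ ⊗ c₂ then each S_k = c₁[k]·a₁b₁ᵀ + c₂[k]·a₂b₂ᵀ. S₀ and S₁ are linearly independent, so a₁b₁ᵀ and a₂b₂ᵀ must span the same plane of matrices: they are the rank-1 matrices of the form x·S₀ + y·S₁.
The 2×2 minor of x·S₀ + y·S₁ on rows {0,1}, columns {0,1} is −36·x² + 144·xy − 108·y² = (-36)·(x − 3·y)(x − y), vanishing at (x:y) = (3:1) and (1:1).
M₁ = 3·S₀ + S₁ = [[0, -24, 0], [0, -24, 0]] = (-24)·(1, 1)(0, 1, 0)ᵀ and M₂ = S₀ + S₁ = [[-4, -12, 12], [2, 6, -6]] = (-2)·(2, -1)(1, 3, -3)ᵀ, so take a₁ = (1, 1), b₁ = (0, 1, 0), a₂ = (2, -1), b₂ = (1, 3, -3).
Each slice is an integer combination of E₁ = a₁b₁ᵀ and E₂ = a₂b₂ᵀ: S₀ = −12·E₁ + E₂, S₁ = 12·E₁ − 3·E₂, S₂ = −6·E₁ − 2·E₂; reading off coefficients, c₁ = (-12, 12, -6) and c₂ = (1, -3, -2).
Hence T = (1, 1) ⊗ (0, 1, 0) ⊗ (-12, 12, -6) + (2, -1) ⊗ (1, 3, -3) ⊗ (1, -3, -2), so rank(T) ≤ 2.
These bounds meet, so rank(T) = 2.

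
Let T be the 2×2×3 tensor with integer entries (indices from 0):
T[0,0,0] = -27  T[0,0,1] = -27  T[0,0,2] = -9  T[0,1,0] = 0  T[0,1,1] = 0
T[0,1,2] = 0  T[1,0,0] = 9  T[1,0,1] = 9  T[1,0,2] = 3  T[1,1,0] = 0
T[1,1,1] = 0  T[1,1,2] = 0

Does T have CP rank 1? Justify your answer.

Yes

The mode-1 fibre T[:,0,0] = [-27, 9] gives a = (3, -1) (primitive direction); the mode-2 fibre T[0,:,0] = [-27, 0] gives b = (1, 0); then c[k] = T[0,0,k] / (a[0]·b[0]) = [-27, -27, -9] / 3 = (-9, -9, -3).
Expanding (3, -1) ⊗ (1, 0) ⊗ (-9, -9, -3) reproduces all 12 entries of T, so T = (3, -1) ⊗ (1, 0) ⊗ (-9, -9, -3) and rank(T) ≤ 1.
Equivalently every frontal slice T[:,:,k] is c[k] times the rank-1 matrix (3, -1) ⊗ (1, 0). So T has rank 1 (it is nonzero).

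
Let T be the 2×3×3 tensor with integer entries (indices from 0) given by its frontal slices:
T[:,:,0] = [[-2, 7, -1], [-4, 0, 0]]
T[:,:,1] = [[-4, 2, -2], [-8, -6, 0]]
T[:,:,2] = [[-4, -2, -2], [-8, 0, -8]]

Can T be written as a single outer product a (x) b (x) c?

The mode-3 unfolding of T (rows indexed by k, columns by (i,j) = (0,0), (0,1), (0,2), (1,0), (1,1), (1,2)) is [[-2, 7, -1, -4, 0, 0], [-4, 2, -2, -8, -6, 0], [-4, -2, -2, -8, 0, -8]].
There the 3×3 minor on rows k ∈ {0, 1, 2}, columns (i,j) ∈ {(0,0), (0,1), (1,1)} is det [[-2, 7, 0], [-4, 2, -6], [-4, -2, 0]] = 192 ≠ 0, so this unfolding has rank ≥ 3; CP rank is at least every unfolding rank, so rank(T) ≥ 3.
In particular rank(T) ≥ 3 > 1, so T is not rank-1.

No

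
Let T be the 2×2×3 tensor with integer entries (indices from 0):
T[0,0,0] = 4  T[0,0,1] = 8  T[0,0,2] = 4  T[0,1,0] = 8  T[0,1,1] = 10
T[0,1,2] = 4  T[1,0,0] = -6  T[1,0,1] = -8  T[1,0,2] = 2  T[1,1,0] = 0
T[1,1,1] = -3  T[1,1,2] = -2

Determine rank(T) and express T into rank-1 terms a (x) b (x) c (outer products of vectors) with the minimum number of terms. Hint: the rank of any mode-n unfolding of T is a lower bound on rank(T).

Lower bound: the mode-3 unfolding of T (rows indexed by k, columns by (i,j) = (0,0), (0,1), (1,0), (1,1)) is [[4, 8, -6, 0], [8, 10, -8, -3], [4, 4, 2, -2]].
There the 3×3 minor on rows k ∈ {0, 1, 2}, columns (i,j) ∈ {(0,0), (0,1), (1,0)} is det [[4, 8, -6], [8, 10, -8], [4, 4, 2]] = -128 ≠ 0, so this unfolding has rank ≥ 3; CP rank is at least every unfolding rank, so rank(T) ≥ 3. (Unfolding ranks only ever bound the CP rank from below — rank(T) can be strictly larger than all of them — so the matching upper bound has to come from an explicit 3-term decomposition.)
Upper bound: T is a sum of 3 rank-1 terms, T = (0, 1) (x) (1, 0) (x) (-4, -4, 4) + (2, -1) (x) (1, 1) (x) (2, 4, 2) + (2, 1) (x) (0, 1) (x) (2, 1, 0) (one valid choice — decompositions are not unique — normalised so each a, b is primitive with positive first nonzero entry; check it by expanding all entries), so rank(T) ≤ 3.
These bounds meet, so rank(T) = 3.

rank(T) = 3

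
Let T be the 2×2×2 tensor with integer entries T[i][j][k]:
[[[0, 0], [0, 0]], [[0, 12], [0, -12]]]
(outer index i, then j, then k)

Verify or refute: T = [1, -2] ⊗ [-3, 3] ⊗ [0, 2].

Reconstruct entry (0,0,1) from the claimed factors: Σₗ aₗ[0]bₗ[0]cₗ[1] = (1)·(-3)·(2) = -6, but T[0,0,1] = 0. The claim is false.

No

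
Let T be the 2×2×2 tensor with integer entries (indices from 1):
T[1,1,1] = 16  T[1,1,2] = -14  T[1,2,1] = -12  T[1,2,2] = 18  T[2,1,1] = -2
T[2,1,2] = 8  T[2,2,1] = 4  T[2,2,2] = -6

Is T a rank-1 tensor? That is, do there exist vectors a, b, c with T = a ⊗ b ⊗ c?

No

The mode-3 unfolding of T (rows indexed by k, columns by (i,j) = (1,1), (1,2), (2,1), (2,2)) is [[16, -12, -2, 4], [-14, 18, 8, -6]].
There the 2×2 minor on rows k ∈ {1, 2}, columns (i,j) ∈ {(1,1), (1,2)} is det [[16, -12], [-14, 18]] = 120 ≠ 0, so this unfolding has rank ≥ 2; CP rank is at least every unfolding rank, so rank(T) ≥ 2.
In particular rank(T) ≥ 2 > 1, so T is not rank-1.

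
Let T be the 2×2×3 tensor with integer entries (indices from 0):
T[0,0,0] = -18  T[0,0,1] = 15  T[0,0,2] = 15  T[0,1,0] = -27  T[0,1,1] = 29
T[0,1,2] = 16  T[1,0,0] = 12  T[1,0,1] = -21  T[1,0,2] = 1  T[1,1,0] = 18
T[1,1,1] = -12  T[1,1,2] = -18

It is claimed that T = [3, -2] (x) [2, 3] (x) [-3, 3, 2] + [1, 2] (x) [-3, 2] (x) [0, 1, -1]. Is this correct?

No

Reconstruct entry (1,0,1) from the claimed factors: Σₗ aₗ[1]bₗ[0]cₗ[1] = (-2)·(2)·(3) + (2)·(-3)·(1) = -18, but T[1,0,1] = -21. The claim is false.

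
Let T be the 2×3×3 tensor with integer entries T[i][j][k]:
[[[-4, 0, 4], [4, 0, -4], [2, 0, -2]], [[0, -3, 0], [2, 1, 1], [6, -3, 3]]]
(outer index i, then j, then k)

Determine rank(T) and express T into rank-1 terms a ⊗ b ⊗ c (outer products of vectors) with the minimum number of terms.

rank(T) = 3

Lower bound: the mode-3 unfolding of T (rows indexed by k, columns by (i,j) = (0,0), (0,1), (0,2), (1,0), (1,1), (1,2)) is [[-4, 4, 2, 0, 2, 6], [0, 0, 0, -3, 1, -3], [4, -4, -2, 0, 1, 3]].
There the 3×3 minor on rows k ∈ {0, 1, 2}, columns (i,j) ∈ {(0,0), (1,0), (1,1)} is det [[-4, 0, 2], [0, -3, 1], [4, 0, 1]] = 36 ≠ 0, so this unfolding has rank ≥ 3; CP rank is at least every unfolding rank, so rank(T) ≥ 3. (Unfolding ranks only ever bound the CP rank from below — rank(T) can be strictly larger than all of them — so the matching upper bound has to come from an explicit 3-term decomposition.)
Upper bound: T is a sum of 3 rank-1 terms, T = [0, 1] ⊗ [1, -1, -1] ⊗ [-2, -1, -1] + [0, 1] ⊗ [1, 0, 2] ⊗ [2, -2, 1] + [1, 0] ⊗ [2, -2, -1] ⊗ [-2, 0, 2] (written with every a and b primitive with positive leading entry and the scale carried by c; CP decompositions are not unique, and this one is verified by expanding entrywise), so rank(T) ≤ 3.
These bounds meet, so rank(T) = 3.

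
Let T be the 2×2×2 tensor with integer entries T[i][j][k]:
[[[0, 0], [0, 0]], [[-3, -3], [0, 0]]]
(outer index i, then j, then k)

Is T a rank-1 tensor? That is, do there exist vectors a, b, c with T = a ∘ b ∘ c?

Yes

If T = a ∘ b ∘ c then every fibre of T is a multiple of the corresponding factor, so read the factors off the fibres through the nonzero entry T[1,0,0] = -3.
The mode-1 fibre T[:,0,0] = [0, -3] gives a = [0, 1] (primitive direction); the mode-2 fibre T[1,:,0] = [-3, 0] gives b = [1, 0]; then c[k] = T[1,0,k] / (a[1]·b[0]) = [-3, -3] / 1 = [-3, -3].
Expanding [0, 1] ∘ [1, 0] ∘ [-3, -3] reproduces all 8 entries of T, so T = [0, 1] ∘ [1, 0] ∘ [-3, -3] and rank(T) ≤ 1.
Equivalently every frontal slice T[:,:,k] is c[k] times the rank-1 matrix [0, 1] ∘ [1, 0]. So T has rank 1 (it is nonzero).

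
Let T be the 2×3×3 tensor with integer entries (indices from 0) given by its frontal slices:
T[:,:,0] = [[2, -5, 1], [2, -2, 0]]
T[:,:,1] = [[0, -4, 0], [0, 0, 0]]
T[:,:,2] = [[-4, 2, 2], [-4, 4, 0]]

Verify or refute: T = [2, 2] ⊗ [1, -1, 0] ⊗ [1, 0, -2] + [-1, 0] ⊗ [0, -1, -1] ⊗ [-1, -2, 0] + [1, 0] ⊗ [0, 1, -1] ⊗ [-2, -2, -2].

Yes

Reconstruct entrywise from the claimed factors. For example, T[1,0,0] = 2 and Σₗ aₗ[1]bₗ[0]cₗ[0] = (2)·(1)·(1) + (0)·(0)·(-1) + (0)·(0)·(-2) = 2; checking all 18 entries, every one matches. The claim holds.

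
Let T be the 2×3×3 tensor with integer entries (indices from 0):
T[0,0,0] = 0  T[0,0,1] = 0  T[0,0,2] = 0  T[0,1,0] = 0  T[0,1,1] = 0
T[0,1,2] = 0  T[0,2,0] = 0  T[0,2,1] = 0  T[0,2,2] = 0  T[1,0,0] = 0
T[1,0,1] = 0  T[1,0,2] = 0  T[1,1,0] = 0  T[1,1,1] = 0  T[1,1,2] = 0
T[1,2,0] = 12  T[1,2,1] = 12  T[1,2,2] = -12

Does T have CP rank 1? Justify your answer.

If T = a ⊗ b ⊗ c then every fibre of T is a multiple of the corresponding factor, so read the factors off the fibres through the nonzero entry T[1,2,0] = 12.
The mode-1 fibre T[:,2,0] = [0, 12] gives a = (0, 1) (primitive direction); the mode-2 fibre T[1,:,0] = [0, 0, 12] gives b = (0, 0, 1); then c[k] = T[1,2,k] / (a[1]·b[2]) = [12, 12, -12] / 1 = (12, 12, -12).
Expanding (0, 1) ⊗ (0, 0, 1) ⊗ (12, 12, -12) reproduces all 18 entries of T, so T = (0, 1) ⊗ (0, 0, 1) ⊗ (12, 12, -12) and rank(T) ≤ 1.
Equivalently every frontal slice T[:,:,k] is c[k] times the rank-1 matrix (0, 1) ⊗ (0, 0, 1). So T has rank 1 (it is nonzero).

Yes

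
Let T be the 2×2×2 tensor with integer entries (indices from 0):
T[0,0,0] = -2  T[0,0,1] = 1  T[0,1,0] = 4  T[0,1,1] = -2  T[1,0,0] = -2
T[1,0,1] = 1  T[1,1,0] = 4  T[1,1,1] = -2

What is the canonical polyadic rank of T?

Lower bound: T ≠ 0 (e.g. T[0,0,0] = -2), so rank(T) ≥ 1.
Upper bound: if T = a ∘ b ∘ c then every fibre of T is a multiple of the corresponding factor, so read the factors off the fibres through the nonzero entry T[0,0,0] = -2.
The mode-1 fibre T[:,0,0] = [-2, -2] gives a = [1, 1] (primitive direction); the mode-2 fibre T[0,:,0] = [-2, 4] gives b = [1, -2]; then c[k] = T[0,0,k] / (a[0]·b[0]) = [-2, 1] / 1 = [-2, 1].
Expanding [1, 1] ∘ [1, -2] ∘ [-2, 1] reproduces all 8 entries of T, so T = [1, 1] ∘ [1, -2] ∘ [-2, 1] and rank(T) ≤ 1.
These bounds meet, so rank(T) = 1.

1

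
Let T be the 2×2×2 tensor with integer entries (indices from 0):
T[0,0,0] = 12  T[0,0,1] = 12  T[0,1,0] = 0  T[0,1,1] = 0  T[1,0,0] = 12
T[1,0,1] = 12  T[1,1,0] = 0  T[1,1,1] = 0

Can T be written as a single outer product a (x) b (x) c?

Yes

The mode-1 fibre T[:,0,0] = [12, 12] gives a = [1, 1] (primitive direction); the mode-2 fibre T[0,:,0] = [12, 0] gives b = [1, 0]; then c[k] = T[0,0,k] / (a[0]·b[0]) = [12, 12] / 1 = [12, 12].
Expanding [1, 1] (x) [1, 0] (x) [12, 12] reproduces all 8 entries of T, so T = [1, 1] (x) [1, 0] (x) [12, 12] and rank(T) ≤ 1.
Equivalently every frontal slice T[:,:,k] is c[k] times the rank-1 matrix [1, 1] (x) [1, 0]. So T has rank 1 (it is nonzero).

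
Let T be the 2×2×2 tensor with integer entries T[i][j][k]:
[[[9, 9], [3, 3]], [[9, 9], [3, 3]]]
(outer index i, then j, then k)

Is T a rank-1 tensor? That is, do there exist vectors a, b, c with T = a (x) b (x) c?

The mode-1 fibre T[:,0,0] = [9, 9] gives a = (1, 1) (primitive direction); the mode-2 fibre T[0,:,0] = [9, 3] gives b = (3, 1); then c[k] = T[0,0,k] / (a[0]·b[0]) = [9, 9] / 3 = (3, 3).
Expanding (1, 1) (x) (3, 1) (x) (3, 3) reproduces all 8 entries of T, so T = (1, 1) (x) (3, 1) (x) (3, 3) and rank(T) ≤ 1.
Equivalently every frontal slice T[:,:,k] is c[k] times the rank-1 matrix (1, 1) (x) (3, 1). So T has rank 1 (it is nonzero).

Yes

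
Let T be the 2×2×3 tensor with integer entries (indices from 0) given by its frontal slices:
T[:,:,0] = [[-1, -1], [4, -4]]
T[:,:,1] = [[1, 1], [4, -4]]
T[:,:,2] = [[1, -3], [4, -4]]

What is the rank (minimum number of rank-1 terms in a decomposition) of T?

3

Lower bound: in the mode-3 unfolding of T (rows indexed by k, columns by (i,j)) the 3×3 minor on rows k ∈ {0, 1, 2}, columns (i,j) ∈ {(0,0), (0,1), (1,0)} is det [[-1, -1, 4], [1, 1, 4], [1, -3, 4]] = -32 ≠ 0, so that unfolding has rank ≥ 3 and hence rank(T) ≥ 3 (CP rank is at least every unfolding rank, though it can be larger).
Upper bound: T is a sum of 3 rank-1 terms, T = [0, 1] (x) [1, -1] (x) [4, 4, 4] + [1, 0] (x) [1, -1] (x) [0, 0, 2] + [1, 0] (x) [1, 1] (x) [-1, 1, -1] (one valid choice — decompositions are not unique — normalised so each a, b is primitive with positive first nonzero entry; check it by expanding all entries), so rank(T) ≤ 3.
These bounds meet, so rank(T) = 3.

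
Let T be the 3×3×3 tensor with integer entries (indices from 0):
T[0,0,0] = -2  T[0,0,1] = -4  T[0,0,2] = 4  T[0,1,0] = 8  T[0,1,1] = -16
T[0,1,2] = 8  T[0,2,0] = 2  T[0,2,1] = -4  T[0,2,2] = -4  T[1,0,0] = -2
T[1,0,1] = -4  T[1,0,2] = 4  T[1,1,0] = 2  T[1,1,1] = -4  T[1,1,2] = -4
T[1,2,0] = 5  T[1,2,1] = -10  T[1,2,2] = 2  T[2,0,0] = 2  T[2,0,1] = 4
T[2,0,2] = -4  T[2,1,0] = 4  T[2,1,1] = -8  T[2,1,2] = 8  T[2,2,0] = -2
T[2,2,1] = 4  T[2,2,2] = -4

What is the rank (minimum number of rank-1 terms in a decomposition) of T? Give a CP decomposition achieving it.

Lower bound: the mode-1 unfolding of T (rows indexed by i, columns by (j,k) = (0,0), (0,1), (0,2), (1,0), (1,1), (1,2), (2,0), (2,1), (2,2)) is [[-2, -4, 4, 8, -16, 8, 2, -4, -4], [-2, -4, 4, 2, -4, -4, 5, -10, 2], [2, 4, -4, 4, -8, 8, -2, 4, -4]].
There the 3×3 minor on rows i ∈ {0, 1, 2}, columns (j,k) ∈ {(0,0), (1,0), (1,2)} is det [[-2, 8, 8], [-2, 2, -4], [2, 4, 8]] = -96 ≠ 0, so this unfolding has rank ≥ 3; CP rank is at least every unfolding rank, so rank(T) ≥ 3. (Flattening ranks never certify an upper bound on CP rank; for that we must actually write T with 3 rank-1 terms.)
Upper bound: T is a sum of 3 rank-1 terms, T = (1, 1, -1) ⊗ (1, 0, 0) ⊗ (-2, -4, 4) + (1, 1, 0) ⊗ (0, 1, 1) ⊗ (4, -8, 0) + (2, -1, 2) ⊗ (0, 2, -1) ⊗ (1, -2, 2) (one valid choice — decompositions are not unique — normalised so each a, b is primitive with positive first nonzero entry; check it by expanding all entries), so rank(T) ≤ 3.
These bounds meet, so rank(T) = 3.

rank(T) = 3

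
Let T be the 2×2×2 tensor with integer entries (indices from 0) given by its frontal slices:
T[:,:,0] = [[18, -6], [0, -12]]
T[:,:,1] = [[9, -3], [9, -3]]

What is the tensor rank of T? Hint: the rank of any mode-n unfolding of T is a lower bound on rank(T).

2

Lower bound: in the mode-3 unfolding of T (rows indexed by k, columns by (i,j)) the 2×2 minor on rows k ∈ {0, 1}, columns (i,j) ∈ {(0,0), (1,0)} is det [[18, 0], [9, 9]] = 162 ≠ 0, so that unfolding has rank ≥ 2 and hence rank(T) ≥ 2 (CP rank is at least every unfolding rank, though it can be larger).
Upper bound: with S_k = T[:,:,k], the two rank-1 terms a₁b₁ᵀ, a₂b₂ᵀ are the rank-1 members of the pencil x·S₀ + y·S₁.
det(x·S₀ + y·S₁) is −216·x² − 108·xy = (-108)·(2·x + y)(x), vanishing at (x:y) = (1:-2) and (0:1).
M₁ = S₀ − 2·S₁ = [[0, 0], [-18, -6]] = (-6)·[0, 1][3, 1]ᵀ and M₂ = S₁ = [[9, -3], [9, -3]] = 3·[1, 1][3, -1]ᵀ, so take a₁ = [0, 1], b₁ = [3, 1], a₂ = [1, 1], b₂ = [3, -1].
Each slice is an integer combination of E₁ = a₁b₁ᵀ and E₂ = a₂b₂ᵀ: S₀ = −6·E₁ + 6·E₂, S₁ = 3·E₂; reading off coefficients, c₁ = [-6, 0] and c₂ = [6, 3].
Hence T = [0, 1] (x) [3, 1] (x) [-6, 0] + [1, 1] (x) [3, -1] (x) [6, 3], so rank(T) ≤ 2.
These bounds meet, so rank(T) = 2.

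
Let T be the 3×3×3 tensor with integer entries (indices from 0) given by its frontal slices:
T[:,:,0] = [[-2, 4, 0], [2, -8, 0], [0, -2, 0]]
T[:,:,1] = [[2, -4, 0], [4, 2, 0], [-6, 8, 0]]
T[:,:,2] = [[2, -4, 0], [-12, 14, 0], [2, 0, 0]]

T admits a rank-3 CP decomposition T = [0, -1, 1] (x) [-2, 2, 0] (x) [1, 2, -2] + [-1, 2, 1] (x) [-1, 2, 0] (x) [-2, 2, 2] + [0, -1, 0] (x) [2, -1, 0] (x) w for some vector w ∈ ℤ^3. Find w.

w = [2, -2, 2]

Subtract the known terms from T to get the rank-1 residual R = [0, -1, 0] (x) [2, -1, 0] (x) w, so R[i,j,k] = a[i]·b[j]·w[k]. Pick indices with nonzero a[1]·b[0] = (-1)·(2) = -2. Only the fibre through (1,0,·) is needed: R[1,0,:] = T[1,0,:] − Σₗ aₗ[1]bₗ[0]cₗ = [2, 4, -12] − (-1)·(-2)·[1, 2, -2] − (2)·(-1)·[-2, 2, 2] = [-4, 4, -4]. Then w[k] = R[1,0,k] / -2 for each k, giving w = [-4, 4, -4] / -2 = [2, -2, 2].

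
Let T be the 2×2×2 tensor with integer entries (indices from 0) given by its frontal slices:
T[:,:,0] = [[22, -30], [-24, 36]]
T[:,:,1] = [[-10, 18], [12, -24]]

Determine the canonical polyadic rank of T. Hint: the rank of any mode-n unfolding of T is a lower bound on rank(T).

Lower bound: in the mode-2 unfolding of T (rows indexed by j, columns by (i,k)) the 2×2 minor on rows j ∈ {0, 1}, columns (i,k) ∈ {(0,0), (0,1)} is det [[22, -10], [-30, 18]] = 96 ≠ 0, so that unfolding has rank ≥ 2 and hence rank(T) ≥ 2 (CP rank is at least every unfolding rank, though it can be larger).
Upper bound: with S_k = T[:,:,k], the two rank-1 terms a₁b₁ᵀ, a₂b₂ᵀ are the rank-1 members of the pencil x·S₀ + y·S₁.
det(x·S₀ + y·S₁) is 72·x² − 96·xy + 24·y² = 24·(3·x − y)(x − y), vanishing at (x:y) = (1:3) and (1:1).
M₁ = S₀ + 3·S₁ = [[-8, 24], [12, -36]] = (-4)·(2, -3)(1, -3)ᵀ and M₂ = S₀ + S₁ = [[12, -12], [-12, 12]] = 12·(1, -1)(1, -1)ᵀ, so take a₁ = (2, -3), b₁ = (1, -3), a₂ = (1, -1), b₂ = (1, -1).
Each slice is an integer combination of E₁ = a₁b₁ᵀ and E₂ = a₂b₂ᵀ: S₀ = 2·E₁ + 18·E₂, S₁ = −2·E₁ − 6·E₂; reading off coefficients, c₁ = (2, -2) and c₂ = (18, -6).
Hence T = (2, -3) ⊗ (1, -3) ⊗ (2, -2) + (1, -1) ⊗ (1, -1) ⊗ (18, -6), so rank(T) ≤ 2.
These bounds meet, so rank(T) = 2.

2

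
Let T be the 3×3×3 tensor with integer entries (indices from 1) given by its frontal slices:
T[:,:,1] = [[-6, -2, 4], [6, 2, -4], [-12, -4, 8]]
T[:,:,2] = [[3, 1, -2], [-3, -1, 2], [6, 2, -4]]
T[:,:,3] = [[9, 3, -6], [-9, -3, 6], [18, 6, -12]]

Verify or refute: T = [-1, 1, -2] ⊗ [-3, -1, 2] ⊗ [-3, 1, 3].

No

Reconstruct entry (1,1,1) from the claimed factors: Σₗ aₗ[1]bₗ[1]cₗ[1] = (-1)·(-3)·(-3) = -9, but T[1,1,1] = -6. The claim is false.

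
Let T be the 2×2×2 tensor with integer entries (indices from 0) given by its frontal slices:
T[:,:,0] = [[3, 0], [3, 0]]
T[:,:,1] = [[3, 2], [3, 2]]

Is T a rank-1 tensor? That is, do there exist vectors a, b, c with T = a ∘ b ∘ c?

The mode-3 unfolding of T (rows indexed by k, columns by (i,j) = (0,0), (0,1), (1,0), (1,1)) is [[3, 0, 3, 0], [3, 2, 3, 2]].
There the 2×2 minor on rows k ∈ {0, 1}, columns (i,j) ∈ {(0,0), (0,1)} is det [[3, 0], [3, 2]] = 6 ≠ 0, so this unfolding has rank ≥ 2; CP rank is at least every unfolding rank, so rank(T) ≥ 2.
In particular rank(T) ≥ 2 > 1, so T is not rank-1.

No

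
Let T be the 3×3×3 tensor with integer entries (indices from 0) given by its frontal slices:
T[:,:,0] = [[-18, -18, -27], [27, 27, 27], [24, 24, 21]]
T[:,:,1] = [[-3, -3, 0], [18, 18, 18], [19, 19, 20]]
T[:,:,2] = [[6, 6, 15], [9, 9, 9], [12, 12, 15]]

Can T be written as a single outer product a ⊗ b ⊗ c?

No

The mode-2 unfolding of T (rows indexed by j, columns by (i,k) = (0,0), (0,1), (0,2), (1,0), (1,1), (1,2), (2,0), (2,1), (2,2)) is [[-18, -3, 6, 27, 18, 9, 24, 19, 12], [-18, -3, 6, 27, 18, 9, 24, 19, 12], [-27, 0, 15, 27, 18, 9, 21, 20, 15]].
There the 2×2 minor on rows j ∈ {0, 2}, columns (i,k) ∈ {(0,0), (0,1)} is det [[-18, -3], [-27, 0]] = -81 ≠ 0, so this unfolding has rank ≥ 2; CP rank is at least every unfolding rank, so rank(T) ≥ 2.
In particular rank(T) ≥ 2 > 1, so T is not rank-1.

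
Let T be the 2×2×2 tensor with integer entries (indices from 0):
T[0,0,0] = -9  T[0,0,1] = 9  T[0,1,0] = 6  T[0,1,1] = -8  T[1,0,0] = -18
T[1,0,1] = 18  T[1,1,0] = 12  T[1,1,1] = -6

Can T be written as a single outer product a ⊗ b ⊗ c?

No

The mode-3 unfolding of T (rows indexed by k, columns by (i,j) = (0,0), (0,1), (1,0), (1,1)) is [[-9, 6, -18, 12], [9, -8, 18, -6]].
There the 2×2 minor on rows k ∈ {0, 1}, columns (i,j) ∈ {(0,0), (0,1)} is det [[-9, 6], [9, -8]] = 18 ≠ 0, so this unfolding has rank ≥ 2; CP rank is at least every unfolding rank, so rank(T) ≥ 2.
In particular rank(T) ≥ 2 > 1, so T is not rank-1.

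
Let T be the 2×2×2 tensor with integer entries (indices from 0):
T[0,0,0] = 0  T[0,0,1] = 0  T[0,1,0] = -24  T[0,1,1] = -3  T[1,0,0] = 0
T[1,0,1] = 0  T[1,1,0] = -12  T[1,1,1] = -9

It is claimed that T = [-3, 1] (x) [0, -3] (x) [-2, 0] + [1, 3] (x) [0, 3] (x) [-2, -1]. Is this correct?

Reconstruct entrywise from the claimed factors. For example, T[0,0,1] = 0 and Σₗ aₗ[0]bₗ[0]cₗ[1] = (-3)·(0)·(0) + (1)·(0)·(-1) = 0; checking all 8 entries, every one matches. The claim holds.

Yes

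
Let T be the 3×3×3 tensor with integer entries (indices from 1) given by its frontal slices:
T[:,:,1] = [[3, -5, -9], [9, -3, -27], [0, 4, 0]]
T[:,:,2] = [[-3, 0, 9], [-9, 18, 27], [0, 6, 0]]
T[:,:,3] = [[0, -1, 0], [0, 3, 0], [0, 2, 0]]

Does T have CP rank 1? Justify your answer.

No

The mode-2 unfolding of T (rows indexed by j, columns by (i,k) = (1,1), (1,2), (1,3), (2,1), (2,2), (2,3), (3,1), (3,2), (3,3)) is [[3, -3, 0, 9, -9, 0, 0, 0, 0], [-5, 0, -1, -3, 18, 3, 4, 6, 2], [-9, 9, 0, -27, 27, 0, 0, 0, 0]].
There the 2×2 minor on rows j ∈ {1, 2}, columns (i,k) ∈ {(1,1), (1,2)} is det [[3, -3], [-5, 0]] = -15 ≠ 0, so this unfolding has rank ≥ 2; CP rank is at least every unfolding rank, so rank(T) ≥ 2.
In particular rank(T) ≥ 2 > 1, so T is not rank-1.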